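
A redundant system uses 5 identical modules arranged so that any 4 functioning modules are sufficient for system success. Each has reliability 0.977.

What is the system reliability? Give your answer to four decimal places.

R = Σ_{i=4}^{5} C(5,i) p^i (1−p)^{5−i} with p = 0.977
C(5,4)·0.977^4·0.023^1 = 0.104779
C(5,5)·0.977^5·0.023^0 = 0.890170
Sum = 0.9949

0.9949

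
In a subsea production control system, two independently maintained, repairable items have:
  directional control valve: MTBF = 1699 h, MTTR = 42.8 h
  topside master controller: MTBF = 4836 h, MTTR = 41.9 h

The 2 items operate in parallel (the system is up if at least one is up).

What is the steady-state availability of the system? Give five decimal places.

0.99979

A(directional control valve) = MTBF/(MTBF+MTTR) = 1699/(1699+42.8) = 0.975428
A(topside master controller) = MTBF/(MTBF+MTTR) = 4836/(4836+41.9) = 0.991410
Parallel availability: 1 − (1 − 0.975428)(1 − 0.991410) = 0.99979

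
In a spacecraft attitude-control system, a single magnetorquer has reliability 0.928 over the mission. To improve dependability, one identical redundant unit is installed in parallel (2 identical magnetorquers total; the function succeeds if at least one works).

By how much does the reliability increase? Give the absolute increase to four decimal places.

0.0668

R_before = 0.928
R_after = 1 − (1 − 0.928)^2 = 0.9948
ΔR = 0.9948 − 0.928 = 0.0668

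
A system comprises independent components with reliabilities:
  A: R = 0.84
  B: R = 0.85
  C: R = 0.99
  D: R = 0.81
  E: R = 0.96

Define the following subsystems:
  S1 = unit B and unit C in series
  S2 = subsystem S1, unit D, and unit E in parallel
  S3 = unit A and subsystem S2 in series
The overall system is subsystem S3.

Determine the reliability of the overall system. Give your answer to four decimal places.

0.8390

Series (B and C): 0.850000 × 0.990000 = 0.841500
Parallel ([0.841500], D, and E): 1 − (1 − 0.841500)(1 − 0.810000)(1 − 0.960000) = 0.998795
Series (A and [0.998795]): 0.840000 × 0.998795 = 0.8390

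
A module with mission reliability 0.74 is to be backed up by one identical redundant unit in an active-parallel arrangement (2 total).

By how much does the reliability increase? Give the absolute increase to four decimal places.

0.1924

R_before = 0.74
R_after = 1 − (1 − 0.74)^2 = 0.9324
ΔR = 0.9324 − 0.74 = 0.1924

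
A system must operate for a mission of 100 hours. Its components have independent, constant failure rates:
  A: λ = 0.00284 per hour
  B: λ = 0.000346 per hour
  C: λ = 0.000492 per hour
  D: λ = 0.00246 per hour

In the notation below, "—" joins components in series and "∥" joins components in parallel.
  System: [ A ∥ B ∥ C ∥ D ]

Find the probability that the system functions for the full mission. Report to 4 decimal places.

R(A) = exp(−0.00284 × 100) = 0.752767
R(B) = exp(−0.000346 × 100) = 0.965992
R(C) = exp(−0.000492 × 100) = 0.951991
R(D) = exp(−0.00246 × 100) = 0.781922
Parallel (A, B, C, and D): 1 − (1 − 0.752767)(1 − 0.965992)(1 − 0.951991)(1 − 0.781922) = 0.9999

0.9999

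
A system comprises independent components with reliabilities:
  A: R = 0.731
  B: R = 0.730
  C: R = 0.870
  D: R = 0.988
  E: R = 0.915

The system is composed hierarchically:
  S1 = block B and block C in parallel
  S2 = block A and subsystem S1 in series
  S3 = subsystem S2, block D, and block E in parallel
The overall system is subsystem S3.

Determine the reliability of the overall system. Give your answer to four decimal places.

0.9997

Parallel (B and C): 1 − (1 − 0.730000)(1 − 0.870000) = 0.964900
Series (A and [0.964900]): 0.731000 × 0.964900 = 0.705342
Parallel ([0.705342], D, and E): 1 − (1 − 0.705342)(1 − 0.988000)(1 − 0.915000) = 0.9997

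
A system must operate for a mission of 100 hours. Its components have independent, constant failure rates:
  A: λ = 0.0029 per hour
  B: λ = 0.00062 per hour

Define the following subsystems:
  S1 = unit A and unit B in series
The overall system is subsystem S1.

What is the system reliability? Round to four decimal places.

0.7033

R(A) = exp(−0.0029 × 100) = 0.748264
R(B) = exp(−0.00062 × 100) = 0.939883
Series (A and B): 0.748264 × 0.939883 = 0.7033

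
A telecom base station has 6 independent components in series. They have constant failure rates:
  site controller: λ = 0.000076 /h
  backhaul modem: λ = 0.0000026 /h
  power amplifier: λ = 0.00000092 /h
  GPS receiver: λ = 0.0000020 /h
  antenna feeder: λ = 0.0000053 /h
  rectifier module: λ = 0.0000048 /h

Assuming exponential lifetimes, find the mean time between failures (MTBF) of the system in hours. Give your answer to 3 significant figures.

10900

Series of exponential components: λ_sys = Σ λ_i
λ_sys = 0.000076 + 0.0000026 + 0.00000092 + 0.0000020 + 0.0000053 + 0.0000048 = 9.1620e-05 /h
MTBF = 1 / λ_sys = 10900 h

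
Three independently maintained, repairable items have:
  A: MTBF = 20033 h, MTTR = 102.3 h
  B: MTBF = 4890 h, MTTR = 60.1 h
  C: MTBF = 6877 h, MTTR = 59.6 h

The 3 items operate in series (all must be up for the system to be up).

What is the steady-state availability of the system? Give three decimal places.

A(A) = MTBF/(MTBF+MTTR) = 20033/(20033+102.3) = 0.994919
A(B) = MTBF/(MTBF+MTTR) = 4890/(4890+60.1) = 0.987859
A(C) = MTBF/(MTBF+MTTR) = 6877/(6877+59.6) = 0.991408
Series availability: 0.994919 × 0.987859 × 0.991408 = 0.974

0.974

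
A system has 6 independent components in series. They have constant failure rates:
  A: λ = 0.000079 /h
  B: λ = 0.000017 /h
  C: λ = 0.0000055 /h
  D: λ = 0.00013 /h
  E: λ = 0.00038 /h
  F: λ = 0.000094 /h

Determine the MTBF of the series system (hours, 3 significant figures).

Series of exponential components: λ_sys = Σ λ_i
λ_sys = 0.000079 + 0.000017 + 0.0000055 + 0.00013 + 0.00038 + 0.000094 = 7.0550e-04 /h
MTBF = 1 / λ_sys = 1420 h

1420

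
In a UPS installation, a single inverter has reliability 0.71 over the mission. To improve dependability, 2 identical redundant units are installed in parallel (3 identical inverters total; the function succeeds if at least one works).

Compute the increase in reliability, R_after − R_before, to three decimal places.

0.266

R_before = 0.71
R_after = 1 − (1 − 0.71)^3 = 0.976
ΔR = 0.976 − 0.71 = 0.266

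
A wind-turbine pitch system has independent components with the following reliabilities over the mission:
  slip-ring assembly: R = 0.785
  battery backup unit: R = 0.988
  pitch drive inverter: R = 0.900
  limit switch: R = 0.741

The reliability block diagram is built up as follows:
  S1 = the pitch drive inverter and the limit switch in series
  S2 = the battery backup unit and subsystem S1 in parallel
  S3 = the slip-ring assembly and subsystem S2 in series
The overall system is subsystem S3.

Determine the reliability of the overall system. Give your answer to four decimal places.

Series (pitch drive inverter and limit switch): 0.900000 × 0.741000 = 0.666900
Parallel (battery backup unit and [0.666900]): 1 − (1 − 0.988000)(1 − 0.666900) = 0.996003
Series (slip-ring assembly and [0.996003]): 0.785000 × 0.996003 = 0.7819

0.7819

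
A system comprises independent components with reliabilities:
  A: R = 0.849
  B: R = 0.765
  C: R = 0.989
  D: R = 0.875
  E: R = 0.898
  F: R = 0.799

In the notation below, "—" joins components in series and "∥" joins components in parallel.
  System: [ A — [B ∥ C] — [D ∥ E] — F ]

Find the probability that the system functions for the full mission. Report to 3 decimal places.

Parallel (B and C): 1 − (1 − 0.76500)(1 − 0.98900) = 0.99742
Parallel (D and E): 1 − (1 − 0.87500)(1 − 0.89800) = 0.98725
Series (A, [0.99742], [0.98725], and F): 0.84900 × 0.99742 × 0.98725 × 0.79900 = 0.668

0.668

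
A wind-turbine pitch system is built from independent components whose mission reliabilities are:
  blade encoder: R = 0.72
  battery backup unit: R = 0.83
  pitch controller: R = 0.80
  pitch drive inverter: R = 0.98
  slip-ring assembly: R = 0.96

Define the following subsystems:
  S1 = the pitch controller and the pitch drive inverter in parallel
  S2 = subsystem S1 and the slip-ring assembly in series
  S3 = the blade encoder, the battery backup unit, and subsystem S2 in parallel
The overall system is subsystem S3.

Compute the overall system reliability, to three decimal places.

0.998

Parallel (pitch controller and pitch drive inverter): 1 − (1 − 0.80000)(1 − 0.98000) = 0.99600
Series ([0.99600] and slip-ring assembly): 0.99600 × 0.96000 = 0.95616
Parallel (blade encoder, battery backup unit, and [0.95616]): 1 − (1 − 0.72000)(1 − 0.83000)(1 − 0.95616) = 0.998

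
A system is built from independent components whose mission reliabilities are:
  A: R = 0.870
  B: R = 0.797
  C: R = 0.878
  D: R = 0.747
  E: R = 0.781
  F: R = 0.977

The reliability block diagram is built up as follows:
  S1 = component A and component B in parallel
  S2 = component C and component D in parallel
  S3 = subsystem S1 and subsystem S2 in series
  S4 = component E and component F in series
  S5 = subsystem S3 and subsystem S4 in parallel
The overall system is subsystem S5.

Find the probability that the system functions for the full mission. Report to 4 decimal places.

Parallel (A and B): 1 − (1 − 0.870000)(1 − 0.797000) = 0.973610
Parallel (C and D): 1 − (1 − 0.878000)(1 − 0.747000) = 0.969134
Series ([0.973610] and [0.969134]): 0.973610 × 0.969134 = 0.943559
Series (E and F): 0.781000 × 0.977000 = 0.763037
Parallel ([0.943559] and [0.763037]): 1 − (1 − 0.943559)(1 − 0.763037) = 0.9866

0.9866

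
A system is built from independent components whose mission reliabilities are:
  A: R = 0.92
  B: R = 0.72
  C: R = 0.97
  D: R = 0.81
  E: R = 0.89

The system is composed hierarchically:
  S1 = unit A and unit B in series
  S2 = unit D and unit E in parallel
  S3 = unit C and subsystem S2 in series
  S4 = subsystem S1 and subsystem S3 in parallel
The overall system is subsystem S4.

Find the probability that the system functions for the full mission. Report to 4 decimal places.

Series (A and B): 0.920000 × 0.720000 = 0.662400
Parallel (D and E): 1 − (1 − 0.810000)(1 − 0.890000) = 0.979100
Series (C and [0.979100]): 0.970000 × 0.979100 = 0.949727
Parallel ([0.662400] and [0.949727]): 1 − (1 − 0.662400)(1 − 0.949727) = 0.9830

0.9830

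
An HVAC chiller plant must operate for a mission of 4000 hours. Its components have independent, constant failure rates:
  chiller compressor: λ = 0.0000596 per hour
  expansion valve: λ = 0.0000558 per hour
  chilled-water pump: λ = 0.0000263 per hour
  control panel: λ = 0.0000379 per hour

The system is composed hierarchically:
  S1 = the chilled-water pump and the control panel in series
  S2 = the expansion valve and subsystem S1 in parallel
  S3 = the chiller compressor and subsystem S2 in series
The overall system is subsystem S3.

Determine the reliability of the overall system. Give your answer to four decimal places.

R(chiller compressor) = exp(−0.0000596 × 4000) = 0.787887
R(expansion valve) = exp(−0.0000558 × 4000) = 0.799955
R(chilled-water pump) = exp(−0.0000263 × 4000) = 0.900144
R(control panel) = exp(−0.0000379 × 4000) = 0.859332
Series (chilled-water pump and control panel): 0.900144 × 0.859332 = 0.773523
Parallel (expansion valve and [0.773523]): 1 − (1 − 0.799955)(1 − 0.773523) = 0.954694
Series (chiller compressor and [0.954694]): 0.787887 × 0.954694 = 0.7522

0.7522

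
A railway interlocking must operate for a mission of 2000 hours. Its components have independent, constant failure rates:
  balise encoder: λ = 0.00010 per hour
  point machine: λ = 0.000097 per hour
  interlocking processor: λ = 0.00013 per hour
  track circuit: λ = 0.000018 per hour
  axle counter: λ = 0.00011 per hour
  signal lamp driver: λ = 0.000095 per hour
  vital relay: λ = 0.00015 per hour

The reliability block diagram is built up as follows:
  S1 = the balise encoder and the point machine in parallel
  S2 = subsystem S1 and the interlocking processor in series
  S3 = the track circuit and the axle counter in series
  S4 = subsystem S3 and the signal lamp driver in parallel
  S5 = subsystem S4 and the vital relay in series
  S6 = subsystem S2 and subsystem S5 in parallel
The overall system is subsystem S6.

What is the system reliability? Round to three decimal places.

R(balise encoder) = exp(−0.00010 × 2000) = 0.81873
R(point machine) = exp(−0.000097 × 2000) = 0.82366
R(interlocking processor) = exp(−0.00013 × 2000) = 0.77105
R(track circuit) = exp(−0.000018 × 2000) = 0.96464
R(axle counter) = exp(−0.00011 × 2000) = 0.80252
R(signal lamp driver) = exp(−0.000095 × 2000) = 0.82696
R(vital relay) = exp(−0.00015 × 2000) = 0.74082
Parallel (balise encoder and point machine): 1 − (1 − 0.81873)(1 − 0.82366) = 0.96803
Series ([0.96803] and interlocking processor): 0.96803 × 0.77105 = 0.74640
Series (track circuit and axle counter): 0.96464 × 0.80252 = 0.77414
Parallel ([0.77414] and signal lamp driver): 1 − (1 − 0.77414)(1 − 0.82696) = 0.96092
Series ([0.96092] and vital relay): 0.96092 × 0.74082 = 0.71187
Parallel ([0.74640] and [0.71187]): 1 − (1 − 0.74640)(1 − 0.71187) = 0.927

0.927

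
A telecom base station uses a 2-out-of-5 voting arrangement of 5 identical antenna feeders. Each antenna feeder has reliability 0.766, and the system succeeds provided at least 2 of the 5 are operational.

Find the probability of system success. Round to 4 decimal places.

R = Σ_{i=2}^{5} C(5,i) p^i (1−p)^{5−i} with p = 0.766
C(5,2)·0.766^2·0.234^3 = 0.075180
C(5,3)·0.766^3·0.234^2 = 0.246104
C(5,4)·0.766^4·0.234^1 = 0.402811
C(5,5)·0.766^5·0.234^0 = 0.263720
Sum = 0.9878

0.9878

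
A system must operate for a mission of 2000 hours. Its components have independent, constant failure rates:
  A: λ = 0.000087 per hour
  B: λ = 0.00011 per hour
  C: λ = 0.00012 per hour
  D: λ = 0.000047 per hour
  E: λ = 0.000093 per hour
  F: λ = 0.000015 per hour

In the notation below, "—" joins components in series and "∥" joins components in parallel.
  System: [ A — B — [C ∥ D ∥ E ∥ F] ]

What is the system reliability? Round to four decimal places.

R(A) = exp(−0.000087 × 2000) = 0.840297
R(B) = exp(−0.00011 × 2000) = 0.802519
R(C) = exp(−0.00012 × 2000) = 0.786628
R(D) = exp(−0.000047 × 2000) = 0.910283
R(E) = exp(−0.000093 × 2000) = 0.830274
R(F) = exp(−0.000015 × 2000) = 0.970446
Parallel (C, D, E, and F): 1 − (1 − 0.786628)(1 − 0.910283)(1 − 0.830274)(1 − 0.970446) = 0.999904
Series (A, B, and [0.999904]): 0.840297 × 0.802519 × 0.999904 = 0.6743

0.6743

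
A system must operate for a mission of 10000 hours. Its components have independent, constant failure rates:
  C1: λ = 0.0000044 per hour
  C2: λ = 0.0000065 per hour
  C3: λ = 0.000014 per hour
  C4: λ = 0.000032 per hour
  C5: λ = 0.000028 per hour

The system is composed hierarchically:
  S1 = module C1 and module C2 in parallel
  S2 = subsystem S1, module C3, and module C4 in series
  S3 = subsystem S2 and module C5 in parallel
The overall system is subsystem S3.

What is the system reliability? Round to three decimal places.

0.910

R(C1) = exp(−0.0000044 × 10000) = 0.95695
R(C2) = exp(−0.0000065 × 10000) = 0.93707
R(C3) = exp(−0.000014 × 10000) = 0.86936
R(C4) = exp(−0.000032 × 10000) = 0.72615
R(C5) = exp(−0.000028 × 10000) = 0.75578
Parallel (C1 and C2): 1 − (1 − 0.95695)(1 − 0.93707) = 0.99729
Series ([0.99729], C3, and C4): 0.99729 × 0.86936 × 0.72615 = 0.62957
Parallel ([0.62957] and C5): 1 − (1 − 0.62957)(1 − 0.75578) = 0.910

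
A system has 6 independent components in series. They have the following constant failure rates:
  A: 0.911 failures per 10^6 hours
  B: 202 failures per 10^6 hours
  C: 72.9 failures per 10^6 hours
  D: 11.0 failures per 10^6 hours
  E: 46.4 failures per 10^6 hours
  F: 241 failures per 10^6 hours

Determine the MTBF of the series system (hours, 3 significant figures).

Series of exponential components: λ_sys = Σ λ_i
λ_sys = 0.000000911 + 0.000202 + 0.0000729 + 0.0000110 + 0.0000464 + 0.000241 = 5.7421e-04 /h
MTBF = 1 / λ_sys = 1740 h

1740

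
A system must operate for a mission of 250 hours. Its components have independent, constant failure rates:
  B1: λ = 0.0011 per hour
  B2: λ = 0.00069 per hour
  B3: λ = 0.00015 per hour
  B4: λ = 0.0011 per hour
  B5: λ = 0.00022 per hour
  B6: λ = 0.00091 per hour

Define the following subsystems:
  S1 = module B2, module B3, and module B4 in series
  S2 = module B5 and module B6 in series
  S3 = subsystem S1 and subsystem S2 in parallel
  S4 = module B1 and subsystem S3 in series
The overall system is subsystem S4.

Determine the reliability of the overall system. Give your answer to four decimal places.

R(B1) = exp(−0.0011 × 250) = 0.759572
R(B2) = exp(−0.00069 × 250) = 0.841558
R(B3) = exp(−0.00015 × 250) = 0.963194
R(B4) = exp(−0.0011 × 250) = 0.759572
R(B5) = exp(−0.00022 × 250) = 0.946485
R(B6) = exp(−0.00091 × 250) = 0.796522
Series (B2, B3, and B4): 0.841558 × 0.963194 × 0.759572 = 0.615697
Series (B5 and B6): 0.946485 × 0.796522 = 0.753896
Parallel ([0.615697] and [0.753896]): 1 − (1 − 0.615697)(1 − 0.753896) = 0.905421
Series (B1 and [0.905421]): 0.759572 × 0.905421 = 0.6877

0.6877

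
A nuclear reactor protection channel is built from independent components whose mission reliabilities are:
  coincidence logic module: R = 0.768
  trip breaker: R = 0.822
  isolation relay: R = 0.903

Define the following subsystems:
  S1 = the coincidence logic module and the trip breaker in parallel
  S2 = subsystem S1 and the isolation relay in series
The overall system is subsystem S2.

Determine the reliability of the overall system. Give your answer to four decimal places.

Parallel (coincidence logic module and trip breaker): 1 − (1 − 0.768000)(1 − 0.822000) = 0.958704
Series ([0.958704] and isolation relay): 0.958704 × 0.903000 = 0.8657

0.8657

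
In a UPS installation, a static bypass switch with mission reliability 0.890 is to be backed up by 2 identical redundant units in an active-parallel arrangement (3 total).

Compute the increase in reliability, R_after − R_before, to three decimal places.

R_before = 0.890
R_after = 1 − (1 − 0.890)^3 = 0.999
ΔR = 0.999 − 0.890 = 0.109

0.109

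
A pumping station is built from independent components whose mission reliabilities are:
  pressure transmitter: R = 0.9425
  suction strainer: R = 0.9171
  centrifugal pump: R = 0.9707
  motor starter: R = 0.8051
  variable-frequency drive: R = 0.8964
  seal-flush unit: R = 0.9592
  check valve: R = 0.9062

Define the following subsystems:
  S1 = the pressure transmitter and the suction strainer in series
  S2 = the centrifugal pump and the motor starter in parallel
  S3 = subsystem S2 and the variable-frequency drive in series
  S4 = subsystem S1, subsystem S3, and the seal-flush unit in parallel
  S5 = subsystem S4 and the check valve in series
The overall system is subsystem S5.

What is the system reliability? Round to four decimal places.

Series (pressure transmitter and suction strainer): 0.942500 × 0.917100 = 0.864367
Parallel (centrifugal pump and motor starter): 1 − (1 − 0.970700)(1 − 0.805100) = 0.994289
Series ([0.994289] and variable-frequency drive): 0.994289 × 0.896400 = 0.891281
Parallel ([0.864367], [0.891281], and seal-flush unit): 1 − (1 − 0.864367)(1 − 0.891281)(1 − 0.959200) = 0.999398
Series ([0.999398] and check valve): 0.999398 × 0.906200 = 0.9057

0.9057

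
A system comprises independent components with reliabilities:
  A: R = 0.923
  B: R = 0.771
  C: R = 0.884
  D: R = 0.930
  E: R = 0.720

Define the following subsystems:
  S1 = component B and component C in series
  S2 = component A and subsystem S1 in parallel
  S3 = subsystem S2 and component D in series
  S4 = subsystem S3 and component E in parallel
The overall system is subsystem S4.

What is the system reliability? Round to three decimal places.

0.974

Series (B and C): 0.77100 × 0.88400 = 0.68156
Parallel (A and [0.68156]): 1 − (1 − 0.92300)(1 − 0.68156) = 0.97548
Series ([0.97548] and D): 0.97548 × 0.93000 = 0.90720
Parallel ([0.90720] and E): 1 − (1 − 0.90720)(1 − 0.72000) = 0.974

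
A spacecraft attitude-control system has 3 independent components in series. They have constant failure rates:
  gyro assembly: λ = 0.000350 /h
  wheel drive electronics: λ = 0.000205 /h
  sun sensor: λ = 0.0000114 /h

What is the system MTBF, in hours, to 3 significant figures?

Series of exponential components: λ_sys = Σ λ_i
λ_sys = 0.000350 + 0.000205 + 0.0000114 = 5.6640e-04 /h
MTBF = 1 / λ_sys = 1770 h

1770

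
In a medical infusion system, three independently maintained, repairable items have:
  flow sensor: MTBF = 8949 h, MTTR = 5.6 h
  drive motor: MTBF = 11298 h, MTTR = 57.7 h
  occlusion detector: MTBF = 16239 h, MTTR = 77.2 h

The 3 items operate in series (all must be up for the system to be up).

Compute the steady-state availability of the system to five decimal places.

A(flow sensor) = MTBF/(MTBF+MTTR) = 8949/(8949+5.6) = 0.999375
A(drive motor) = MTBF/(MTBF+MTTR) = 11298/(11298+57.7) = 0.994919
A(occlusion detector) = MTBF/(MTBF+MTTR) = 16239/(16239+77.2) = 0.995269
Series availability: 0.999375 × 0.994919 × 0.995269 = 0.98959

0.98959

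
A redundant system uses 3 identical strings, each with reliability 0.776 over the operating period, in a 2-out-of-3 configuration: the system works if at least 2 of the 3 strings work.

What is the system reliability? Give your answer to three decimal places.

R = Σ_{i=2}^{3} C(3,i) p^i (1−p)^{3−i} with p = 0.776
C(3,2)·0.776^2·0.224^1 = 0.40466
C(3,3)·0.776^3·0.224^0 = 0.46729
Sum = 0.872

0.872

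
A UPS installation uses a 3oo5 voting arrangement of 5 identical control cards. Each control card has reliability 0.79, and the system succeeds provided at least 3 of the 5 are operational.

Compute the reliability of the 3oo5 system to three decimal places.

0.934

R = Σ_{i=3}^{5} C(5,i) p^i (1−p)^{5−i} with p = 0.79
C(5,3)·0.79^3·0.21^2 = 0.21743
C(5,4)·0.79^4·0.21^1 = 0.40898
C(5,5)·0.79^5·0.21^0 = 0.30771
Sum = 0.934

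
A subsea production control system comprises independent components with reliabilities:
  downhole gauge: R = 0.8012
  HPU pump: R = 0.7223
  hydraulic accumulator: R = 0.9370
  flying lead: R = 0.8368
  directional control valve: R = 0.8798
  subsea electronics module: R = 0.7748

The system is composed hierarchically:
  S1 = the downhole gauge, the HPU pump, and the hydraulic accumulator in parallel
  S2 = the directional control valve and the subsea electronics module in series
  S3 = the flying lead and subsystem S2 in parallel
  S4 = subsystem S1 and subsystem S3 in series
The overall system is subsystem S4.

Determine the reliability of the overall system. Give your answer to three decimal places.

Parallel (downhole gauge, HPU pump, and hydraulic accumulator): 1 − (1 − 0.80120)(1 − 0.72230)(1 − 0.93700) = 0.99652
Series (directional control valve and subsea electronics module): 0.87980 × 0.77480 = 0.68167
Parallel (flying lead and [0.68167]): 1 − (1 − 0.83680)(1 − 0.68167) = 0.94805
Series ([0.99652] and [0.94805]): 0.99652 × 0.94805 = 0.945

0.945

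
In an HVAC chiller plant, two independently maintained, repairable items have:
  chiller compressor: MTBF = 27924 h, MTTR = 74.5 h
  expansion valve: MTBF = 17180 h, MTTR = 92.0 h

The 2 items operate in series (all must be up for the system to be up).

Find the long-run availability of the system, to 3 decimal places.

0.992

A(chiller compressor) = MTBF/(MTBF+MTTR) = 27924/(27924+74.5) = 0.997339
A(expansion valve) = MTBF/(MTBF+MTTR) = 17180/(17180+92.0) = 0.994673
Series availability: 0.997339 × 0.994673 = 0.992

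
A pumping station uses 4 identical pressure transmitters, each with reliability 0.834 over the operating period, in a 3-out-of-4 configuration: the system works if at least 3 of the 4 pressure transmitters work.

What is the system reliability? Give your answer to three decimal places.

R = Σ_{i=3}^{4} C(4,i) p^i (1−p)^{4−i} with p = 0.834
C(4,3)·0.834^3·0.166^1 = 0.38518
C(4,4)·0.834^4·0.166^0 = 0.48380
Sum = 0.869

0.869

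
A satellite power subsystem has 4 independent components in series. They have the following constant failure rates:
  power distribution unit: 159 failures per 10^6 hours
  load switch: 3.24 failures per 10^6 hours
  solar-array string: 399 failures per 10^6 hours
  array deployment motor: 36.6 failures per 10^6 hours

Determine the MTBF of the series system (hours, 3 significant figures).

1670

Series of exponential components: λ_sys = Σ λ_i
λ_sys = 0.000159 + 0.00000324 + 0.000399 + 0.0000366 = 5.9784e-04 /h
MTBF = 1 / λ_sys = 1670 h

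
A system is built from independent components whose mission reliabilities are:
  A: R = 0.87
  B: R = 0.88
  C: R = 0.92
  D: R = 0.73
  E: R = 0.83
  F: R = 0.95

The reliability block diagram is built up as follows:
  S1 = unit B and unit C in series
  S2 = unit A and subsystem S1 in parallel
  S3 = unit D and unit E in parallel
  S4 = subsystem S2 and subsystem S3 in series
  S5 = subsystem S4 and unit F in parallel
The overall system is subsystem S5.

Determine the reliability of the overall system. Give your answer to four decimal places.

Series (B and C): 0.880000 × 0.920000 = 0.809600
Parallel (A and [0.809600]): 1 − (1 − 0.870000)(1 − 0.809600) = 0.975248
Parallel (D and E): 1 − (1 − 0.730000)(1 − 0.830000) = 0.954100
Series ([0.975248] and [0.954100]): 0.975248 × 0.954100 = 0.930484
Parallel ([0.930484] and F): 1 − (1 − 0.930484)(1 − 0.950000) = 0.9965

0.9965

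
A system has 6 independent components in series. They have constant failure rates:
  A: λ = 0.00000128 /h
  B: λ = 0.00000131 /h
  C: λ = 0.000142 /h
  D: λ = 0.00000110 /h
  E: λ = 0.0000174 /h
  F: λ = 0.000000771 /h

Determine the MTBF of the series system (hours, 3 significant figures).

6100

Series of exponential components: λ_sys = Σ λ_i
λ_sys = 0.00000128 + 0.00000131 + 0.000142 + 0.00000110 + 0.0000174 + 0.000000771 = 1.6386e-04 /h
MTBF = 1 / λ_sys = 6100 h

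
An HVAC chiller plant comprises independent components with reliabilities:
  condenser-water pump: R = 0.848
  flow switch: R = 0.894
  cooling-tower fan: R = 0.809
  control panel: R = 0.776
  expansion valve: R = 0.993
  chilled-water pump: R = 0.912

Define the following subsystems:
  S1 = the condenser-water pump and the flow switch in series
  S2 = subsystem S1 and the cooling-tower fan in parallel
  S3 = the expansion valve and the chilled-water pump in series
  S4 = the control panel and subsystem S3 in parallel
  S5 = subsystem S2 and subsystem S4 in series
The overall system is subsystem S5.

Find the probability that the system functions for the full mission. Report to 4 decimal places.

0.9336

Series (condenser-water pump and flow switch): 0.848000 × 0.894000 = 0.758112
Parallel ([0.758112] and cooling-tower fan): 1 − (1 − 0.758112)(1 − 0.809000) = 0.953799
Series (expansion valve and chilled-water pump): 0.993000 × 0.912000 = 0.905616
Parallel (control panel and [0.905616]): 1 − (1 − 0.776000)(1 − 0.905616) = 0.978858
Series ([0.953799] and [0.978858]): 0.953799 × 0.978858 = 0.9336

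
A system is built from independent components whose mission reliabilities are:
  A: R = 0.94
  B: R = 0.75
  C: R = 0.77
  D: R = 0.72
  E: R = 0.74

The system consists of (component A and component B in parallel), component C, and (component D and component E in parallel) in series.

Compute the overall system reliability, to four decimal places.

Parallel (A and B): 1 − (1 − 0.940000)(1 − 0.750000) = 0.985000
Parallel (D and E): 1 − (1 − 0.720000)(1 − 0.740000) = 0.927200
Series ([0.985000], C, and [0.927200]): 0.985000 × 0.770000 × 0.927200 = 0.7032

0.7032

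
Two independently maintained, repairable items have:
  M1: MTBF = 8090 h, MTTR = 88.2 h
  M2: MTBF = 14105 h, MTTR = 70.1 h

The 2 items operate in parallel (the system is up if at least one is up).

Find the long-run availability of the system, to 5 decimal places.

0.99995

A(M1) = MTBF/(MTBF+MTTR) = 8090/(8090+88.2) = 0.989215
A(M2) = MTBF/(MTBF+MTTR) = 14105/(14105+70.1) = 0.995055
Parallel availability: 1 − (1 − 0.989215)(1 − 0.995055) = 0.99995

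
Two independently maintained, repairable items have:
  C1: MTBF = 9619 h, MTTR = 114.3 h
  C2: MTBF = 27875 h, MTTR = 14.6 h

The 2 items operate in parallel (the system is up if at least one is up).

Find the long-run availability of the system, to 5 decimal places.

0.99999

A(C1) = MTBF/(MTBF+MTTR) = 9619/(9619+114.3) = 0.988257
A(C2) = MTBF/(MTBF+MTTR) = 27875/(27875+14.6) = 0.999477
Parallel availability: 1 − (1 − 0.988257)(1 − 0.999477) = 0.99999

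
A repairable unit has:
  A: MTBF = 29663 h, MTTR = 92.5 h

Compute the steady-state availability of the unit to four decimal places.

0.9969

A(A) = MTBF/(MTBF+MTTR) = 29663/(29663+92.5) = 0.9969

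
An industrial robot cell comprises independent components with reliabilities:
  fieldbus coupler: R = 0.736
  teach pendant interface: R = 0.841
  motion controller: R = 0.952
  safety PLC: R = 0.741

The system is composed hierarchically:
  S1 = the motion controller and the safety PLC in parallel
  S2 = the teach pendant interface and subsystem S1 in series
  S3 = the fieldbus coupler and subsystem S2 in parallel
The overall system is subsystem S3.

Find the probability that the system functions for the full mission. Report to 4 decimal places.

Parallel (motion controller and safety PLC): 1 − (1 − 0.952000)(1 − 0.741000) = 0.987568
Series (teach pendant interface and [0.987568]): 0.841000 × 0.987568 = 0.830545
Parallel (fieldbus coupler and [0.830545]): 1 − (1 − 0.736000)(1 − 0.830545) = 0.9553

0.9553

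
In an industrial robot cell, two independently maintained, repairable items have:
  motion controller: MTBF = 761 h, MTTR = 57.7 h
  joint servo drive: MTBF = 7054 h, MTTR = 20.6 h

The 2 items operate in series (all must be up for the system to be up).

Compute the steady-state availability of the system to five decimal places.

0.92682

A(motion controller) = MTBF/(MTBF+MTTR) = 761/(761+57.7) = 0.929522
A(joint servo drive) = MTBF/(MTBF+MTTR) = 7054/(7054+20.6) = 0.997088
Series availability: 0.929522 × 0.997088 = 0.92682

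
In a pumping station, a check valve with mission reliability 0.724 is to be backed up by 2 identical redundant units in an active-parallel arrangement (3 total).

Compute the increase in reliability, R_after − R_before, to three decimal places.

0.255

R_before = 0.724
R_after = 1 − (1 − 0.724)^3 = 0.979
ΔR = 0.979 − 0.724 = 0.255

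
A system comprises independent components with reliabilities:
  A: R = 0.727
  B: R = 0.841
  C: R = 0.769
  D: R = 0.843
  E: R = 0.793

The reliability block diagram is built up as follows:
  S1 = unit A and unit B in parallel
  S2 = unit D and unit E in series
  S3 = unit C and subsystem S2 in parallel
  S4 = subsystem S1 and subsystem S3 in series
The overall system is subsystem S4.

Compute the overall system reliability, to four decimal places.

0.8833

Parallel (A and B): 1 − (1 − 0.727000)(1 − 0.841000) = 0.956593
Series (D and E): 0.843000 × 0.793000 = 0.668499
Parallel (C and [0.668499]): 1 − (1 − 0.769000)(1 − 0.668499) = 0.923423
Series ([0.956593] and [0.923423]): 0.956593 × 0.923423 = 0.8833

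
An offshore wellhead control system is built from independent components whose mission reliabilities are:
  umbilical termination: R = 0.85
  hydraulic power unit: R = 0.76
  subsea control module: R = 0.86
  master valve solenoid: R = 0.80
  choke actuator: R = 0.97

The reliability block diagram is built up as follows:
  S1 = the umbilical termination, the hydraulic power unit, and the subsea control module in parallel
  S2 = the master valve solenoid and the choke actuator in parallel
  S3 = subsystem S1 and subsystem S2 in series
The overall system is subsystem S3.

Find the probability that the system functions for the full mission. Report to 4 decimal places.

0.9890

Parallel (umbilical termination, hydraulic power unit, and subsea control module): 1 − (1 − 0.850000)(1 − 0.760000)(1 − 0.860000) = 0.994960
Parallel (master valve solenoid and choke actuator): 1 − (1 − 0.800000)(1 − 0.970000) = 0.994000
Series ([0.994960] and [0.994000]): 0.994960 × 0.994000 = 0.9890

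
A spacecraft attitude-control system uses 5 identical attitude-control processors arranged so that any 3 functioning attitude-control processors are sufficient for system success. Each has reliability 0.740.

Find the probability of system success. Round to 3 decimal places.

R = Σ_{i=3}^{5} C(5,i) p^i (1−p)^{5−i} with p = 0.740
C(5,3)·0.740^3·0.260^2 = 0.27393
C(5,4)·0.740^4·0.260^1 = 0.38983
C(5,5)·0.740^5·0.260^0 = 0.22190
Sum = 0.886

0.886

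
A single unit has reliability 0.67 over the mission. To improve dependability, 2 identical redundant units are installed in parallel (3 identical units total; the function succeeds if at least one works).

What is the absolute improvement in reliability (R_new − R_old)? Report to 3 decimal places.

R_before = 0.67
R_after = 1 − (1 − 0.67)^3 = 0.964
ΔR = 0.964 − 0.67 = 0.294

0.294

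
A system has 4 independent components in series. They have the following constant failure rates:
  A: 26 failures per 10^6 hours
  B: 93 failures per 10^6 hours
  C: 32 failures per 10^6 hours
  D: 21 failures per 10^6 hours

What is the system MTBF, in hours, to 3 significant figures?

5810

Series of exponential components: λ_sys = Σ λ_i
λ_sys = 0.000026 + 0.000093 + 0.000032 + 0.000021 = 1.7200e-04 /h
MTBF = 1 / λ_sys = 5810 h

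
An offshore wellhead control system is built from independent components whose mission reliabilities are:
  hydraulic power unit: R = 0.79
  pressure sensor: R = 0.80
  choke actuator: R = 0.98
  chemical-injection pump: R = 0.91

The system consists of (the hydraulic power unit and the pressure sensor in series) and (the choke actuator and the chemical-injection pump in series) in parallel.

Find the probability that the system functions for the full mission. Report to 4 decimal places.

Series (hydraulic power unit and pressure sensor): 0.790000 × 0.800000 = 0.632000
Series (choke actuator and chemical-injection pump): 0.980000 × 0.910000 = 0.891800
Parallel ([0.632000] and [0.891800]): 1 − (1 − 0.632000)(1 − 0.891800) = 0.9602

0.9602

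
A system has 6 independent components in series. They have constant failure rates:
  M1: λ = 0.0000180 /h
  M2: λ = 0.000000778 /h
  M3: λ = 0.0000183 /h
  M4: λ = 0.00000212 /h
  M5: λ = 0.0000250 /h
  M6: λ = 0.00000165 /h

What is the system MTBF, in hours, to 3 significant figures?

15200

Series of exponential components: λ_sys = Σ λ_i
λ_sys = 0.0000180 + 0.000000778 + 0.0000183 + 0.00000212 + 0.0000250 + 0.00000165 = 6.5848e-05 /h
MTBF = 1 / λ_sys = 15200 h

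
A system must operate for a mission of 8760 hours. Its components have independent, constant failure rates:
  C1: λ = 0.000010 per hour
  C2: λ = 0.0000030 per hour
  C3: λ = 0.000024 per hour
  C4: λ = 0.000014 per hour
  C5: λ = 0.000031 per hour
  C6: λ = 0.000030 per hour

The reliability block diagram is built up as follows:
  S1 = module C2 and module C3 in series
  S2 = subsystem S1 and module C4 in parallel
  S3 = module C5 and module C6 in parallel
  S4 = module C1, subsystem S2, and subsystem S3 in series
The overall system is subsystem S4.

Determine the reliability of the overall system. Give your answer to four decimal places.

0.8447

R(C1) = exp(−0.000010 × 8760) = 0.916127
R(C2) = exp(−0.0000030 × 8760) = 0.974062
R(C3) = exp(−0.000024 × 8760) = 0.810390
R(C4) = exp(−0.000014 × 8760) = 0.884582
R(C5) = exp(−0.000031 × 8760) = 0.762190
R(C6) = exp(−0.000030 × 8760) = 0.768896
Series (C2 and C3): 0.974062 × 0.810390 = 0.789370
Parallel ([0.789370] and C4): 1 − (1 − 0.789370)(1 − 0.884582) = 0.975690
Parallel (C5 and C6): 1 − (1 − 0.762190)(1 − 0.768896) = 0.945041
Series (C1, [0.975690], and [0.945041]): 0.916127 × 0.975690 × 0.945041 = 0.8447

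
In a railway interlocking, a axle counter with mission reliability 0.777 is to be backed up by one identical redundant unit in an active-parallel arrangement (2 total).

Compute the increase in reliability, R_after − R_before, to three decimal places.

R_before = 0.777
R_after = 1 − (1 − 0.777)^2 = 0.950
ΔR = 0.950 − 0.777 = 0.173

0.173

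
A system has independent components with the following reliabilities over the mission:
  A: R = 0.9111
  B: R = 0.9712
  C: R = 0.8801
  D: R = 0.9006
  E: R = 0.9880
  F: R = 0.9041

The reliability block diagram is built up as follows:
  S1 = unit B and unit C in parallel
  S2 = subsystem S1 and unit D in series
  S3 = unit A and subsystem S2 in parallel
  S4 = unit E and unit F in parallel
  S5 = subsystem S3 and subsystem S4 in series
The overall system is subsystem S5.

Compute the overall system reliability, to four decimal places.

0.9897

Parallel (B and C): 1 − (1 − 0.971200)(1 − 0.880100) = 0.996547
Series ([0.996547] and D): 0.996547 × 0.900600 = 0.897490
Parallel (A and [0.897490]): 1 − (1 − 0.911100)(1 − 0.897490) = 0.990887
Parallel (E and F): 1 − (1 − 0.988000)(1 − 0.904100) = 0.998849
Series ([0.990887] and [0.998849]): 0.990887 × 0.998849 = 0.9897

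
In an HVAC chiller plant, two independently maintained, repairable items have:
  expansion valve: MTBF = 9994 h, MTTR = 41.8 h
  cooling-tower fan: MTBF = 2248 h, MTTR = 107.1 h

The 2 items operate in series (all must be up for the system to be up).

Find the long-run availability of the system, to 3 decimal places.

A(expansion valve) = MTBF/(MTBF+MTTR) = 9994/(9994+41.8) = 0.995835
A(cooling-tower fan) = MTBF/(MTBF+MTTR) = 2248/(2248+107.1) = 0.954524
Series availability: 0.995835 × 0.954524 = 0.951

0.951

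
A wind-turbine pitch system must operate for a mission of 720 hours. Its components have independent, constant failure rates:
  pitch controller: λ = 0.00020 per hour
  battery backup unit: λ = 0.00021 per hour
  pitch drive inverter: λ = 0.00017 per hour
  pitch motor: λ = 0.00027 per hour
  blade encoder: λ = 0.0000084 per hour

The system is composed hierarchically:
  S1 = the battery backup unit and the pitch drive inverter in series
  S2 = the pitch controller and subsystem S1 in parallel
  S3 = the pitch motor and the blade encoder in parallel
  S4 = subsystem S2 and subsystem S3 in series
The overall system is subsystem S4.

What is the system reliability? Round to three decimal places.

0.967

R(pitch controller) = exp(−0.00020 × 720) = 0.86589
R(battery backup unit) = exp(−0.00021 × 720) = 0.85968
R(pitch drive inverter) = exp(−0.00017 × 720) = 0.88479
R(pitch motor) = exp(−0.00027 × 720) = 0.82333
R(blade encoder) = exp(−0.0000084 × 720) = 0.99397
Series (battery backup unit and pitch drive inverter): 0.85968 × 0.88479 = 0.76064
Parallel (pitch controller and [0.76064]): 1 − (1 − 0.86589)(1 − 0.76064) = 0.96790
Parallel (pitch motor and blade encoder): 1 − (1 − 0.82333)(1 − 0.99397) = 0.99893
Series ([0.96790] and [0.99893]): 0.96790 × 0.99893 = 0.967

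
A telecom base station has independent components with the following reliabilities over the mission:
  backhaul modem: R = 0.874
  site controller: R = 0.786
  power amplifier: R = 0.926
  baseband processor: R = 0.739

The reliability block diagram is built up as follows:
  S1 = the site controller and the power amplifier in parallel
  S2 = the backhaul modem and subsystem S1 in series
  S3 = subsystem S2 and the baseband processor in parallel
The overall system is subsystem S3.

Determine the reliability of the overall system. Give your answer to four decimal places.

0.9635

Parallel (site controller and power amplifier): 1 − (1 − 0.786000)(1 − 0.926000) = 0.984164
Series (backhaul modem and [0.984164]): 0.874000 × 0.984164 = 0.860159
Parallel ([0.860159] and baseband processor): 1 − (1 − 0.860159)(1 − 0.739000) = 0.9635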